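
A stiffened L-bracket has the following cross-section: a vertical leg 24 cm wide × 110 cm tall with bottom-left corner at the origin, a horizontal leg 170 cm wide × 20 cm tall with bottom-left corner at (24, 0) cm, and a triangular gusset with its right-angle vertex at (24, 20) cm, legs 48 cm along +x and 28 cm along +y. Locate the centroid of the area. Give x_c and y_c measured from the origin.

vertical leg: A = 24 × 110 = 2640.00, centroid at (12.00, 55.00).
horizontal leg: A = 170 × 20 = 3400.00, centroid at (109.00, 10.00).
gusset: A = ½·48·28 = 672.00, centroid at (40.00, 29.33).
ΣA = 6712.00 cm²
ΣAx_c = (2640.00)(12.00) + (3400.00)(109.00) + (672.00)(40.00) = 429160.00 cm³
ΣAy_c = (2640.00)(55.00) + (3400.00)(10.00) + (672.00)(29.33) = 198912.00 cm³
x_c = 429160.00 / 6712.00 = 63.94 cm
y_c = 198912.00 / 6712.00 = 29.64 cm

x_c = 63.94 cm, y_c = 29.64 cm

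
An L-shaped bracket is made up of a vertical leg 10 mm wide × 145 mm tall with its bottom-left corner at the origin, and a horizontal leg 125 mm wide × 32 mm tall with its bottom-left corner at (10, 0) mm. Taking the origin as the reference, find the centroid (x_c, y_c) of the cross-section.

Part | A | x̄ᵢ | ȳᵢ | A·x̄ᵢ | A·ȳᵢ
vertical leg | 1450.00 | 5.00 | 72.50 | 7250.00 | 105125.00
horizontal leg | 4000.00 | 72.50 | 16.00 | 290000.00 | 64000.00
Σ | 5450.00 |  |  | 297250.00 | 169125.00
x_c = 297250.00 / 5450.00 = 54.54 mm
y_c = 169125.00 / 5450.00 = 31.03 mm

x_c = 54.54 mm, y_c = 31.03 mm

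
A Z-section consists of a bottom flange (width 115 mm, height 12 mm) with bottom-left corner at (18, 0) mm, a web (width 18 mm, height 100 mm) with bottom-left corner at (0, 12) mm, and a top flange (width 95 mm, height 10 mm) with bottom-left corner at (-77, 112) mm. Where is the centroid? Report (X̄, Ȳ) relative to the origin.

bottom flange: A = 115 × 12 = 1380.00, centroid at (75.50, 6.00).
web: A = 18 × 100 = 1800.00, centroid at (9.00, 62.00).
top flange: A = 95 × 10 = 950.00, centroid at (-29.50, 117.00).
ΣA = 4130.00 mm², ΣAX̄ = 92365.00 mm³, ΣAȲ = 231030.00 mm³.
X̄ = 92365.00/4130.00 = 22.36 mm; Ȳ = 231030.00/4130.00 = 55.94 mm.

X̄ = 22.36 mm, Ȳ = 55.94 mm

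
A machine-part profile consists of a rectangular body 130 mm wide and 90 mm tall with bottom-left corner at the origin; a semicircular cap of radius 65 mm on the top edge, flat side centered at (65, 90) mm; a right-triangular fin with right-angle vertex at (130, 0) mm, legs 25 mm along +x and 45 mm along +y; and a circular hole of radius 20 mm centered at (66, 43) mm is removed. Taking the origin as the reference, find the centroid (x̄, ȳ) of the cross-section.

rectangular body: A = 130 × 90 = 11700.00, centroid at (65.00, 45.00).
semicircular top: A = ½π·65² = 6636.61, centroid at (65.00, 117.59).
triangular fin: A = ½·25·45 = 562.50, centroid at (138.33, 15.00).
hole: A = −π·20² = -1256.64, centroid at (66.00, 43.00).
ΣA = 17642.48 mm²
ΣAx̄ = (11700.00)(65.00) + (6636.61)(65.00) + (562.50)(138.33) + (-1256.64)(66.00) = 1186754.40 mm³
ΣAȳ = (11700.00)(45.00) + (6636.61)(117.59) + (562.50)(15.00) + (-1256.64)(43.00) = 1261280.74 mm³
x̄ = 1186754.40 / 17642.48 = 67.27 mm
ȳ = 1261280.74 / 17642.48 = 71.49 mm

x̄ = 67.27 mm, ȳ = 71.49 mm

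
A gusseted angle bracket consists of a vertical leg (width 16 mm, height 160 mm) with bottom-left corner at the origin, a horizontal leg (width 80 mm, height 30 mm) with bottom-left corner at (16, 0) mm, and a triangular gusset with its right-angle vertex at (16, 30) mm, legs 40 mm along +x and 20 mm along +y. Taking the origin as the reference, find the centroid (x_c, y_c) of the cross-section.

x_c = 31.08 mm, y_c = 47.66 mm

vertical leg: A = 16 × 160 = 2560.00, centroid at (8.00, 80.00).
horizontal leg: A = 80 × 30 = 2400.00, centroid at (56.00, 15.00).
gusset: A = ½·40·20 = 400.00, centroid at (29.33, 36.67).
ΣA = 5360.00 mm², ΣAx_c = 166613.33 mm³, ΣAy_c = 255466.67 mm³.
x_c = 166613.33/5360.00 = 31.08 mm; y_c = 255466.67/5360.00 = 47.66 mm.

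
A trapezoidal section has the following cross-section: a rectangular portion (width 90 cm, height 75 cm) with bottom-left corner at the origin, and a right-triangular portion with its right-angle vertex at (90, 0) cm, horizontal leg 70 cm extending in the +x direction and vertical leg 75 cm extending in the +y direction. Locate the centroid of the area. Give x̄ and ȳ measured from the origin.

rectangular portion: A = 90 × 75 = 6750.00, centroid at (45.00, 37.50).
triangular portion: A = ½·70·75 = 2625.00, centroid at (113.33, 25.00).
ΣA = 9375.00 cm²
ΣAx̄ = (6750.00)(45.00) + (2625.00)(113.33) = 601250.00 cm³
ΣAȳ = (6750.00)(37.50) + (2625.00)(25.00) = 318750.00 cm³
x̄ = 601250.00 / 9375.00 = 64.13 cm
ȳ = 318750.00 / 9375.00 = 34.00 cm

x̄ = 64.13 cm, ȳ = 34.00 cm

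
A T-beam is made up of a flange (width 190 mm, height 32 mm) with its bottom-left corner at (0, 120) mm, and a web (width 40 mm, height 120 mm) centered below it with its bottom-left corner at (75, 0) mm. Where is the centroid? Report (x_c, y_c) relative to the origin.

web: A = 40 × 120 = 4800.00, centroid at (95.00, 60.00).
flange: A = 190 × 32 = 6080.00, centroid at (95.00, 136.00).
ΣA = 10880.00 mm², ΣAx_c = 1033600.00 mm³, ΣAy_c = 1114880.00 mm³.
x_c = 1033600.00/10880.00 = 95.00 mm; y_c = 1114880.00/10880.00 = 102.47 mm.

x_c = 95.00 mm, y_c = 102.47 mm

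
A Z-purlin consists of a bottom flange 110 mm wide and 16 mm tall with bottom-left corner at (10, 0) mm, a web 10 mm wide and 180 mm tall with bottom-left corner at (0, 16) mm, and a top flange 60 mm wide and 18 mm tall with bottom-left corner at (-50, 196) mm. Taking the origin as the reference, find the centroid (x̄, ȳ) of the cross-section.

x̄ = 21.94 mm, ȳ = 91.87 mm

bottom flange: A = 110 × 16 = 1760.00, centroid at (65.00, 8.00).
web: A = 10 × 180 = 1800.00, centroid at (5.00, 106.00).
top flange: A = 60 × 18 = 1080.00, centroid at (-20.00, 205.00).
ΣA = 4640.00 mm², ΣAx̄ = 101800.00 mm³, ΣAȳ = 426280.00 mm³.
x̄ = 101800.00/4640.00 = 21.94 mm; ȳ = 426280.00/4640.00 = 91.87 mm.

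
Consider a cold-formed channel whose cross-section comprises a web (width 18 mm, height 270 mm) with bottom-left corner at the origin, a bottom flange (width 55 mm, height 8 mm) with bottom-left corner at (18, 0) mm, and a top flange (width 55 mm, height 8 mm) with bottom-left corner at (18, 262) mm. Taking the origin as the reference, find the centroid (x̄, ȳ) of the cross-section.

web: A = 18 × 270 = 4860.00, centroid at (9.00, 135.00).
bottom flange: A = 55 × 8 = 440.00, centroid at (45.50, 4.00).
top flange: A = 55 × 8 = 440.00, centroid at (45.50, 266.00).
ΣA = 5740.00 mm², ΣAx̄ = 83780.00 mm³, ΣAȳ = 774900.00 mm³.
x̄ = 83780.00/5740.00 = 14.60 mm; ȳ = 774900.00/5740.00 = 135.00 mm.

x̄ = 14.60 mm, ȳ = 135.00 mm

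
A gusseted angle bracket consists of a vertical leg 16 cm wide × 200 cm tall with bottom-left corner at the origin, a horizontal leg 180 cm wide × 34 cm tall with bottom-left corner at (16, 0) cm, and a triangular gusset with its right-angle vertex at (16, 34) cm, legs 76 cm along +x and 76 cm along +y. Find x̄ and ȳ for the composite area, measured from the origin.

vertical leg: A = 16 × 200 = 3200.00, centroid at (8.00, 100.00).
horizontal leg: A = 180 × 34 = 6120.00, centroid at (106.00, 17.00).
gusset: A = ½·76·76 = 2888.00, centroid at (41.33, 59.33).
ΣA = 12208.00 cm²
ΣAx̄ = (3200.00)(8.00) + (6120.00)(106.00) + (2888.00)(41.33) = 793690.67 cm³
ΣAȳ = (3200.00)(100.00) + (6120.00)(17.00) + (2888.00)(59.33) = 595394.67 cm³
x̄ = 793690.67 / 12208.00 = 65.01 cm
ȳ = 595394.67 / 12208.00 = 48.77 cm

x̄ = 65.01 cm, ȳ = 48.77 cm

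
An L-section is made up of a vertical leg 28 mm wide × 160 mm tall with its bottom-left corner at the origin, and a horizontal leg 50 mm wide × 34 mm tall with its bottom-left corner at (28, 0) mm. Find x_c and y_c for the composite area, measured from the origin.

vertical leg: A = 28 × 160 = 4480.00, centroid at (14.00, 80.00).
horizontal leg: A = 50 × 34 = 1700.00, centroid at (53.00, 17.00).
ΣA = 6180.00 mm², ΣAx_c = 152820.00 mm³, ΣAy_c = 387300.00 mm³.
x_c = 152820.00/6180.00 = 24.73 mm; y_c = 387300.00/6180.00 = 62.67 mm.

x_c = 24.73 mm, y_c = 62.67 mm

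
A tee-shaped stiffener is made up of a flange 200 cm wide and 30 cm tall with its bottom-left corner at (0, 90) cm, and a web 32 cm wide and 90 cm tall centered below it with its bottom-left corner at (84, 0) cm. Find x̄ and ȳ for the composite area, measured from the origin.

x̄ = 100.00 cm, ȳ = 85.54 cm

Part | A | x̄ᵢ | ȳᵢ | A·x̄ᵢ | A·ȳᵢ
web | 2880.00 | 100.00 | 45.00 | 288000.00 | 129600.00
flange | 6000.00 | 100.00 | 105.00 | 600000.00 | 630000.00
Σ | 8880.00 |  |  | 888000.00 | 759600.00
x̄ = 888000.00 / 8880.00 = 100.00 cm
ȳ = 759600.00 / 8880.00 = 85.54 cm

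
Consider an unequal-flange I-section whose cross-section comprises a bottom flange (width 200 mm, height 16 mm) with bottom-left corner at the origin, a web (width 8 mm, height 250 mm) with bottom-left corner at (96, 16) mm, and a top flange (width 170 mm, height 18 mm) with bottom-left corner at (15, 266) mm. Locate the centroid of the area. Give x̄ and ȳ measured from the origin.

bottom flange: A = 200 × 16 = 3200.00, centroid at (100.00, 8.00).
web: A = 8 × 250 = 2000.00, centroid at (100.00, 141.00).
top flange: A = 170 × 18 = 3060.00, centroid at (100.00, 275.00).
ΣA = 8260.00 mm², ΣAx̄ = 826000.00 mm³, ΣAȳ = 1149100.00 mm³.
x̄ = 826000.00/8260.00 = 100.00 mm; ȳ = 1149100.00/8260.00 = 139.12 mm.

x̄ = 100.00 mm, ȳ = 139.12 mm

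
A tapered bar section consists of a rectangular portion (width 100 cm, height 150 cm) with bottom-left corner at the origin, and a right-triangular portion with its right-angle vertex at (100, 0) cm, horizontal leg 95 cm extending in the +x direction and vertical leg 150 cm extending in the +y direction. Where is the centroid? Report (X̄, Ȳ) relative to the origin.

rectangular portion: A = 100 × 150 = 15000.00, centroid at (50.00, 75.00).
triangular portion: A = ½·95·150 = 7125.00, centroid at (131.67, 50.00).
ΣA = 22125.00 cm²
ΣAX̄ = (15000.00)(50.00) + (7125.00)(131.67) = 1688125.00 cm³
ΣAȲ = (15000.00)(75.00) + (7125.00)(50.00) = 1481250.00 cm³
X̄ = 1688125.00 / 22125.00 = 76.30 cm
Ȳ = 1481250.00 / 22125.00 = 66.95 cm

X̄ = 76.30 cm, Ȳ = 66.95 cm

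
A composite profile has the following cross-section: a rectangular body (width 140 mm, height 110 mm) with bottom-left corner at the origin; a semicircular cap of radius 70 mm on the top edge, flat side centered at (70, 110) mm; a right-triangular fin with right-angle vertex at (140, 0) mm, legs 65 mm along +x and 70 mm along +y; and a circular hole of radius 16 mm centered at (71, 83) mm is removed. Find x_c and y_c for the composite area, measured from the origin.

rectangular body: A = 140 × 110 = 15400.00, centroid at (70.00, 55.00).
semicircular top: A = ½π·70² = 7696.90, centroid at (70.00, 139.71).
triangular fin: A = ½·65·70 = 2275.00, centroid at (161.67, 23.33).
hole: A = −π·16² = -804.25, centroid at (71.00, 83.00).
ΣA = 24567.65 mm², ΣAx_c = 1927473.22 mm³, ΣAy_c = 1908656.66 mm³.
x_c = 1927473.22/24567.65 = 78.46 mm; y_c = 1908656.66/24567.65 = 77.69 mm.

x_c = 78.46 mm, y_c = 77.69 mm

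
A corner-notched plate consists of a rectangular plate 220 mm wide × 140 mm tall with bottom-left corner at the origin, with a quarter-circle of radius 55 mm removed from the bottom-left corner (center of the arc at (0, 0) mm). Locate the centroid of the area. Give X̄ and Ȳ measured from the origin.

X̄ = 117.24 mm, Ȳ = 73.90 mm

plate: A = 220 × 140 = 30800.00, centroid at (110.00, 70.00).
removed quarter-circle: A = −¼π·55² = -2375.83, centroid at (23.34, 23.34).
ΣA = 28424.17 mm², ΣAX̄ = 3332541.67 mm³, ΣAȲ = 2100541.67 mm³.
X̄ = 3332541.67/28424.17 = 117.24 mm; Ȳ = 2100541.67/28424.17 = 73.90 mm.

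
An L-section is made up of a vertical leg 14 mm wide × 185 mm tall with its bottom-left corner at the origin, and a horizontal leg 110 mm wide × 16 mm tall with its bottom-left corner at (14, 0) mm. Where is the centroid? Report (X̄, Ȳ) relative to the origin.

X̄ = 32.09 mm, Ȳ = 58.31 mm

Part | A | x̄ᵢ | ȳᵢ | A·x̄ᵢ | A·ȳᵢ
vertical leg | 2590.00 | 7.00 | 92.50 | 18130.00 | 239575.00
horizontal leg | 1760.00 | 69.00 | 8.00 | 121440.00 | 14080.00
Σ | 4350.00 |  |  | 139570.00 | 253655.00
X̄ = 139570.00 / 4350.00 = 32.09 mm
Ȳ = 253655.00 / 4350.00 = 58.31 mm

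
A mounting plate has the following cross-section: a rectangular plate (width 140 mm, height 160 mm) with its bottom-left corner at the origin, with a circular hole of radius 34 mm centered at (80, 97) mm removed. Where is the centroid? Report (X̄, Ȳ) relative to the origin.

X̄ = 68.06 mm, Ȳ = 76.71 mm

plate: A = 140 × 160 = 22400.00, centroid at (70.00, 80.00).
hole: A = −π·34² = -3631.68, centroid at (80.00, 97.00).
ΣA = 18768.32 mm², ΣAX̄ = 1277465.51 mm³, ΣAȲ = 1439726.93 mm³.
X̄ = 1277465.51/18768.32 = 68.06 mm; Ȳ = 1439726.93/18768.32 = 76.71 mm.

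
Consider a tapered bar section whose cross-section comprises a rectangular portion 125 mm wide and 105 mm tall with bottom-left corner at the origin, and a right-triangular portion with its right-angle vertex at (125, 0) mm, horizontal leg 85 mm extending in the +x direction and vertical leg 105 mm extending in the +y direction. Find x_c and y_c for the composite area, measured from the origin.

x_c = 85.55 mm, y_c = 48.06 mm

rectangular portion: A = 125 × 105 = 13125.00, centroid at (62.50, 52.50).
triangular portion: A = ½·85·105 = 4462.50, centroid at (153.33, 35.00).
ΣA = 17587.50 mm²
ΣAx_c = (13125.00)(62.50) + (4462.50)(153.33) = 1504562.50 mm³
ΣAy_c = (13125.00)(52.50) + (4462.50)(35.00) = 845250.00 mm³
x_c = 1504562.50 / 17587.50 = 85.55 mm
y_c = 845250.00 / 17587.50 = 48.06 mm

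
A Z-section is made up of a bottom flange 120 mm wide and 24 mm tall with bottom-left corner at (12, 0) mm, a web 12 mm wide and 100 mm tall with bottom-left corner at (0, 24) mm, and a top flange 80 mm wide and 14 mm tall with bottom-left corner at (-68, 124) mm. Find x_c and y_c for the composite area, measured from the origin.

Part | A | x̄ᵢ | ȳᵢ | A·x̄ᵢ | A·ȳᵢ
bottom flange | 2880.00 | 72.00 | 12.00 | 207360.00 | 34560.00
web | 1200.00 | 6.00 | 74.00 | 7200.00 | 88800.00
top flange | 1120.00 | -28.00 | 131.00 | -31360.00 | 146720.00
Σ | 5200.00 |  |  | 183200.00 | 270080.00
x_c = 183200.00 / 5200.00 = 35.23 mm
y_c = 270080.00 / 5200.00 = 51.94 mm

x_c = 35.23 mm, y_c = 51.94 mm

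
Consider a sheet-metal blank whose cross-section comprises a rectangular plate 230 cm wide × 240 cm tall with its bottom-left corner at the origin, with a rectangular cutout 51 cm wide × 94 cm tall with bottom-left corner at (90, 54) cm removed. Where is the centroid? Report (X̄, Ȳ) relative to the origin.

X̄ = 114.95 cm, Ȳ = 121.81 cm

plate: A = 230 × 240 = 55200.00, centroid at (115.00, 120.00).
hole: A = −(51 × 94) = -4794.00, centroid at (115.50, 101.00).
ΣA = 50406.00 cm²
ΣAX̄ = (55200.00)(115.00) + (-4794.00)(115.50) = 5794293.00 cm³
ΣAȲ = (55200.00)(120.00) + (-4794.00)(101.00) = 6139806.00 cm³
X̄ = 5794293.00 / 50406.00 = 114.95 cm
Ȳ = 6139806.00 / 50406.00 = 121.81 cm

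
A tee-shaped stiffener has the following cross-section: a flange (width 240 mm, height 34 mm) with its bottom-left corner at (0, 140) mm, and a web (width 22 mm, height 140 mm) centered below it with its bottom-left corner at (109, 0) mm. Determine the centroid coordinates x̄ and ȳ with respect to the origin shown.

x̄ = 120.00 mm, ȳ = 133.16 mm

web: A = 22 × 140 = 3080.00, centroid at (120.00, 70.00).
flange: A = 240 × 34 = 8160.00, centroid at (120.00, 157.00).
ΣA = 11240.00 mm², ΣAx̄ = 1348800.00 mm³, ΣAȳ = 1496720.00 mm³.
x̄ = 1348800.00/11240.00 = 120.00 mm; ȳ = 1496720.00/11240.00 = 133.16 mm.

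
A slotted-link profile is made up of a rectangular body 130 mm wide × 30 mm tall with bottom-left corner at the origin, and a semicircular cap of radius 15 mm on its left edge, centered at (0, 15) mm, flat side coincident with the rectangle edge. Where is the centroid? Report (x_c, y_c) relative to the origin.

rectangular body: A = 130 × 30 = 3900.00, centroid at (65.00, 15.00).
semicircular end: A = ½π·15² = 353.43, centroid at (-6.37, 15.00).
ΣA = 4253.43 mm²
ΣAx_c = (3900.00)(65.00) + (353.43)(-6.37) = 251250.00 mm³
ΣAy_c = (3900.00)(15.00) + (353.43)(15.00) = 63801.44 mm³
x_c = 251250.00 / 4253.43 = 59.07 mm
y_c = 63801.44 / 4253.43 = 15.00 mm

x_c = 59.07 mm, y_c = 15.00 mm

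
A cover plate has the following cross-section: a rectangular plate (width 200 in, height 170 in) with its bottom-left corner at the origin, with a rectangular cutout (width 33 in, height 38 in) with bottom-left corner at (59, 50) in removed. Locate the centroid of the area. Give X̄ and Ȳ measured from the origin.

X̄ = 100.94 in, Ȳ = 85.61 in

Part | A | x̄ᵢ | ȳᵢ | A·x̄ᵢ | A·ȳᵢ
plate | 34000.00 | 100.00 | 85.00 | 3400000.00 | 2890000.00
hole | -1254.00 | 75.50 | 69.00 | -94677.00 | -86526.00
Σ | 32746.00 |  |  | 3305323.00 | 2803474.00
X̄ = 3305323.00 / 32746.00 = 100.94 in
Ȳ = 2803474.00 / 32746.00 = 85.61 in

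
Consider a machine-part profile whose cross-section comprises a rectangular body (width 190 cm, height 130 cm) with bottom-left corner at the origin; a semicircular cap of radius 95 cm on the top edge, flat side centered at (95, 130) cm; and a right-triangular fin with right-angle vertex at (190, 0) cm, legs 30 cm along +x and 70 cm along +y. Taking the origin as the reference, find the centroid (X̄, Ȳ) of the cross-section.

rectangular body: A = 190 × 130 = 24700.00, centroid at (95.00, 65.00).
semicircular top: A = ½π·95² = 14176.44, centroid at (95.00, 170.32).
triangular fin: A = ½·30·70 = 1050.00, centroid at (200.00, 23.33).
ΣA = 39926.44 cm²
ΣAX̄ = (24700.00)(95.00) + (14176.44)(95.00) + (1050.00)(200.00) = 3903261.50 cm³
ΣAȲ = (24700.00)(65.00) + (14176.44)(170.32) + (1050.00)(23.33) = 4044520.12 cm³
X̄ = 3903261.50 / 39926.44 = 97.76 cm
Ȳ = 4044520.12 / 39926.44 = 101.30 cm

X̄ = 97.76 cm, Ȳ = 101.30 cm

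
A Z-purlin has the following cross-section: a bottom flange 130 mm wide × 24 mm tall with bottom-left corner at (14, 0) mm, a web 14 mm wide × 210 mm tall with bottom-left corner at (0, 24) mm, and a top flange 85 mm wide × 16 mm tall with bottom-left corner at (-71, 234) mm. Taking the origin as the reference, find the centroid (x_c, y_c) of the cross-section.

bottom flange: A = 130 × 24 = 3120.00, centroid at (79.00, 12.00).
web: A = 14 × 210 = 2940.00, centroid at (7.00, 129.00).
top flange: A = 85 × 16 = 1360.00, centroid at (-28.50, 242.00).
ΣA = 7420.00 mm²
ΣAx_c = (3120.00)(79.00) + (2940.00)(7.00) + (1360.00)(-28.50) = 228300.00 mm³
ΣAy_c = (3120.00)(12.00) + (2940.00)(129.00) + (1360.00)(242.00) = 745820.00 mm³
x_c = 228300.00 / 7420.00 = 30.77 mm
y_c = 745820.00 / 7420.00 = 100.51 mm

x_c = 30.77 mm, y_c = 100.51 mm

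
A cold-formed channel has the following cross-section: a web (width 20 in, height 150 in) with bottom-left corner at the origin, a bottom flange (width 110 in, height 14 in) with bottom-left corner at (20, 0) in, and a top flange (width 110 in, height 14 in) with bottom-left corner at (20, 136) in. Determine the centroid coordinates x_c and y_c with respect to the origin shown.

Part | A | x̄ᵢ | ȳᵢ | A·x̄ᵢ | A·ȳᵢ
web | 3000.00 | 10.00 | 75.00 | 30000.00 | 225000.00
bottom flange | 1540.00 | 75.00 | 7.00 | 115500.00 | 10780.00
top flange | 1540.00 | 75.00 | 143.00 | 115500.00 | 220220.00
Σ | 6080.00 |  |  | 261000.00 | 456000.00
x_c = 261000.00 / 6080.00 = 42.93 in
y_c = 456000.00 / 6080.00 = 75.00 in

x_c = 42.93 in, y_c = 75.00 in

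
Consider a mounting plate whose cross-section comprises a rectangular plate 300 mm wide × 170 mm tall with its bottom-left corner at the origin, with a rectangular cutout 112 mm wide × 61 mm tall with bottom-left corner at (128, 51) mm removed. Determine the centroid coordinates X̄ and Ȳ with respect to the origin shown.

Part | A | x̄ᵢ | ȳᵢ | A·x̄ᵢ | A·ȳᵢ
plate | 51000.00 | 150.00 | 85.00 | 7650000.00 | 4335000.00
hole | -6832.00 | 184.00 | 81.50 | -1257088.00 | -556808.00
Σ | 44168.00 |  |  | 6392912.00 | 3778192.00
X̄ = 6392912.00 / 44168.00 = 144.74 mm
Ȳ = 3778192.00 / 44168.00 = 85.54 mm

X̄ = 144.74 mm, Ȳ = 85.54 mm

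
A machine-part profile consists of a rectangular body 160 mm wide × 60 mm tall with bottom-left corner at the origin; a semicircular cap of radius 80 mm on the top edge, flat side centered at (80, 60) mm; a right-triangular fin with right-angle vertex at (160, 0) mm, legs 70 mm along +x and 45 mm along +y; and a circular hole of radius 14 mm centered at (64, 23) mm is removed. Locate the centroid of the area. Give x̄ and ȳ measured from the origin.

x̄ = 88.37 mm, ȳ = 60.25 mm

rectangular body: A = 160 × 60 = 9600.00, centroid at (80.00, 30.00).
semicircular top: A = ½π·80² = 10053.10, centroid at (80.00, 93.95).
triangular fin: A = ½·70·45 = 1575.00, centroid at (183.33, 15.00).
hole: A = −π·14² = -615.75, centroid at (64.00, 23.00).
ΣA = 20612.34 mm², ΣAx̄ = 1821589.58 mm³, ΣAȳ = 1241981.82 mm³.
x̄ = 1821589.58/20612.34 = 88.37 mm; ȳ = 1241981.82/20612.34 = 60.25 mm.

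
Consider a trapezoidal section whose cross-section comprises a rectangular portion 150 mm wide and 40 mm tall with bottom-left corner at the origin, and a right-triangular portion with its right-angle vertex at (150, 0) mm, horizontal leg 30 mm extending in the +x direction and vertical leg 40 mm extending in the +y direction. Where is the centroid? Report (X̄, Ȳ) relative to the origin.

rectangular portion: A = 150 × 40 = 6000.00, centroid at (75.00, 20.00).
triangular portion: A = ½·30·40 = 600.00, centroid at (160.00, 13.33).
ΣA = 6600.00 mm², ΣAX̄ = 546000.00 mm³, ΣAȲ = 128000.00 mm³.
X̄ = 546000.00/6600.00 = 82.73 mm; Ȳ = 128000.00/6600.00 = 19.39 mm.

X̄ = 82.73 mm, Ȳ = 19.39 mm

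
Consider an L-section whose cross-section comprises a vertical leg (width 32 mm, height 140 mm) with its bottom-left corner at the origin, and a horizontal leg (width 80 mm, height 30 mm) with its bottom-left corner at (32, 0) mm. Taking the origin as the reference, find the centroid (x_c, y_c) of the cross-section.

vertical leg: A = 32 × 140 = 4480.00, centroid at (16.00, 70.00).
horizontal leg: A = 80 × 30 = 2400.00, centroid at (72.00, 15.00).
ΣA = 6880.00 mm²
ΣAx_c = (4480.00)(16.00) + (2400.00)(72.00) = 244480.00 mm³
ΣAy_c = (4480.00)(70.00) + (2400.00)(15.00) = 349600.00 mm³
x_c = 244480.00 / 6880.00 = 35.53 mm
y_c = 349600.00 / 6880.00 = 50.81 mm

x_c = 35.53 mm, y_c = 50.81 mm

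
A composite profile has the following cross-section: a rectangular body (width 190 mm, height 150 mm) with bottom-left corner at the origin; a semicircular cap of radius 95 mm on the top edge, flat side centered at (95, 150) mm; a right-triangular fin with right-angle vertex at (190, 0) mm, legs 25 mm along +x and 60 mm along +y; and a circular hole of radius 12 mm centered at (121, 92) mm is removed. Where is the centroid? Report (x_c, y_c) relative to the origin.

x_c = 96.53 mm, y_c = 111.90 mm

Part | A | x̄ᵢ | ȳᵢ | A·x̄ᵢ | A·ȳᵢ
rectangular body | 28500.00 | 95.00 | 75.00 | 2707500.00 | 2137500.00
semicircular top | 14176.44 | 95.00 | 190.32 | 1346761.50 | 2698048.86
triangular fin | 750.00 | 198.33 | 20.00 | 148750.00 | 15000.00
hole | -452.39 | 121.00 | 92.00 | -54739.11 | -41619.82
Σ | 42974.05 |  |  | 4148272.39 | 4808929.04
x_c = 4148272.39 / 42974.05 = 96.53 mm
y_c = 4808929.04 / 42974.05 = 111.90 mm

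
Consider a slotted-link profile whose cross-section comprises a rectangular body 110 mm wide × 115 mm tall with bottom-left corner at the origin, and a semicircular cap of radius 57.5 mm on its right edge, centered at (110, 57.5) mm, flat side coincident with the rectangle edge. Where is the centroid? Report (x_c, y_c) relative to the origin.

rectangular body: A = 110 × 115 = 12650.00, centroid at (55.00, 57.50).
semicircular end: A = ½π·57.5² = 5193.45, centroid at (134.40, 57.50).
ΣA = 17843.45 mm², ΣAx_c = 1393768.57 mm³, ΣAy_c = 1025998.11 mm³.
x_c = 1393768.57/17843.45 = 78.11 mm; y_c = 1025998.11/17843.45 = 57.50 mm.

x_c = 78.11 mm, y_c = 57.50 mm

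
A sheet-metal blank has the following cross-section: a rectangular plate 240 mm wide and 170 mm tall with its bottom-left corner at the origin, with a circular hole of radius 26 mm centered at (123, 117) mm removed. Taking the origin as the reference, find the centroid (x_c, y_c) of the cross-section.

x_c = 119.84 mm, y_c = 83.24 mm

plate: A = 240 × 170 = 40800.00, centroid at (120.00, 85.00).
hole: A = −π·26² = -2123.72, centroid at (123.00, 117.00).
ΣA = 38676.28 mm²
ΣAx_c = (40800.00)(120.00) + (-2123.72)(123.00) = 4634782.85 mm³
ΣAy_c = (40800.00)(85.00) + (-2123.72)(117.00) = 3219525.15 mm³
x_c = 4634782.85 / 38676.28 = 119.84 mm
y_c = 3219525.15 / 38676.28 = 83.24 mm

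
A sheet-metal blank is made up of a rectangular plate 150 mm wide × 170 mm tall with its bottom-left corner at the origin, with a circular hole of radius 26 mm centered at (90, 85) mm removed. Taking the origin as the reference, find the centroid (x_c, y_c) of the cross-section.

x_c = 73.64 mm, y_c = 85.00 mm

plate: A = 150 × 170 = 25500.00, centroid at (75.00, 85.00).
hole: A = −π·26² = -2123.72, centroid at (90.00, 85.00).
ΣA = 23376.28 mm²
ΣAx_c = (25500.00)(75.00) + (-2123.72)(90.00) = 1721365.50 mm³
ΣAy_c = (25500.00)(85.00) + (-2123.72)(85.00) = 1986984.09 mm³
x_c = 1721365.50 / 23376.28 = 73.64 mm
y_c = 1986984.09 / 23376.28 = 85.00 mm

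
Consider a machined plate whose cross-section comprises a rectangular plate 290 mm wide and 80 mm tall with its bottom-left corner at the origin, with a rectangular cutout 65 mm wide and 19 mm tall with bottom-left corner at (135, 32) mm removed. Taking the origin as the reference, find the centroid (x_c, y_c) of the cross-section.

x_c = 143.73 mm, y_c = 39.92 mm

plate: A = 290 × 80 = 23200.00, centroid at (145.00, 40.00).
hole: A = −(65 × 19) = -1235.00, centroid at (167.50, 41.50).
ΣA = 21965.00 mm²
ΣAx_c = (23200.00)(145.00) + (-1235.00)(167.50) = 3157137.50 mm³
ΣAy_c = (23200.00)(40.00) + (-1235.00)(41.50) = 876747.50 mm³
x_c = 3157137.50 / 21965.00 = 143.73 mm
y_c = 876747.50 / 21965.00 = 39.92 mm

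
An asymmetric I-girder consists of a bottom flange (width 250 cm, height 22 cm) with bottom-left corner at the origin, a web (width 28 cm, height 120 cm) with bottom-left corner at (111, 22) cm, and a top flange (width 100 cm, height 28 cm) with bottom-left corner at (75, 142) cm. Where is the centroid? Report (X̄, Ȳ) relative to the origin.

X̄ = 125.00 cm, Ȳ = 66.28 cm

bottom flange: A = 250 × 22 = 5500.00, centroid at (125.00, 11.00).
web: A = 28 × 120 = 3360.00, centroid at (125.00, 82.00).
top flange: A = 100 × 28 = 2800.00, centroid at (125.00, 156.00).
ΣA = 11660.00 cm², ΣAX̄ = 1457500.00 cm³, ΣAȲ = 772820.00 cm³.
X̄ = 1457500.00/11660.00 = 125.00 cm; Ȳ = 772820.00/11660.00 = 66.28 cm.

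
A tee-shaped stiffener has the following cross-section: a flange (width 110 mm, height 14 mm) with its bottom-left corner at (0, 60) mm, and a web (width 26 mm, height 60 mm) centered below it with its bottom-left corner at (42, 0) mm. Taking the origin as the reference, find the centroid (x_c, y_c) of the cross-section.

Part | A | x̄ᵢ | ȳᵢ | A·x̄ᵢ | A·ȳᵢ
web | 1560.00 | 55.00 | 30.00 | 85800.00 | 46800.00
flange | 1540.00 | 55.00 | 67.00 | 84700.00 | 103180.00
Σ | 3100.00 |  |  | 170500.00 | 149980.00
x_c = 170500.00 / 3100.00 = 55.00 mm
y_c = 149980.00 / 3100.00 = 48.38 mm

x_c = 55.00 mm, y_c = 48.38 mm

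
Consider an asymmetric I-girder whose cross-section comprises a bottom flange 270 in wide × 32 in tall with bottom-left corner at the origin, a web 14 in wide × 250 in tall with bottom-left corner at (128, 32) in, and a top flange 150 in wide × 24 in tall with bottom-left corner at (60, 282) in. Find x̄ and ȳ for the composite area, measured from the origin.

Part | A | x̄ᵢ | ȳᵢ | A·x̄ᵢ | A·ȳᵢ
bottom flange | 8640.00 | 135.00 | 16.00 | 1166400.00 | 138240.00
web | 3500.00 | 135.00 | 157.00 | 472500.00 | 549500.00
top flange | 3600.00 | 135.00 | 294.00 | 486000.00 | 1058400.00
Σ | 15740.00 |  |  | 2124900.00 | 1746140.00
x̄ = 2124900.00 / 15740.00 = 135.00 in
ȳ = 1746140.00 / 15740.00 = 110.94 in

x̄ = 135.00 in, ȳ = 110.94 in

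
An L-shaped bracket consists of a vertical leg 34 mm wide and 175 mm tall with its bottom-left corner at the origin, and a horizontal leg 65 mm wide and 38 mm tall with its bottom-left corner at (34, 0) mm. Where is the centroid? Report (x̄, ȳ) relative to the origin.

x̄ = 31.52 mm, ȳ = 67.41 mm

Part | A | x̄ᵢ | ȳᵢ | A·x̄ᵢ | A·ȳᵢ
vertical leg | 5950.00 | 17.00 | 87.50 | 101150.00 | 520625.00
horizontal leg | 2470.00 | 66.50 | 19.00 | 164255.00 | 46930.00
Σ | 8420.00 |  |  | 265405.00 | 567555.00
x̄ = 265405.00 / 8420.00 = 31.52 mm
ȳ = 567555.00 / 8420.00 = 67.41 mm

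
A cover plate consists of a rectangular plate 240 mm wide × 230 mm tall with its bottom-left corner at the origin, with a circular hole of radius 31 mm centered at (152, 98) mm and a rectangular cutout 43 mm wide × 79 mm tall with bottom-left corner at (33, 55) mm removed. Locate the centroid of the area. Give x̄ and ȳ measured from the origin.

x̄ = 122.58 mm, ȳ = 117.48 mm

plate: A = 240 × 230 = 55200.00, centroid at (120.00, 115.00).
hole 1: A = −π·31² = -3019.07, centroid at (152.00, 98.00).
hole 2: A = −(43 × 79) = -3397.00, centroid at (54.50, 94.50).
ΣA = 48783.93 mm²
ΣAx̄ = (55200.00)(120.00) + (-3019.07)(152.00) + (-3397.00)(54.50) = 5979964.78 mm³
ΣAȳ = (55200.00)(115.00) + (-3019.07)(98.00) + (-3397.00)(94.50) = 5731114.59 mm³
x̄ = 5979964.78 / 48783.93 = 122.58 mm
ȳ = 5731114.59 / 48783.93 = 117.48 mm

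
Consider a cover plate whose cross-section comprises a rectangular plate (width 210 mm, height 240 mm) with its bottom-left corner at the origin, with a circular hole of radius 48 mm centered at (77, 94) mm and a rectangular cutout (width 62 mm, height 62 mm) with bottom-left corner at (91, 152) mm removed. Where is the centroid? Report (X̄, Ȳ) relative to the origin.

Part | A | x̄ᵢ | ȳᵢ | A·x̄ᵢ | A·ȳᵢ
plate | 50400.00 | 105.00 | 120.00 | 5292000.00 | 6048000.00
hole 1 | -7238.23 | 77.00 | 94.00 | -557343.67 | -680393.57
hole 2 | -3844.00 | 122.00 | 183.00 | -468968.00 | -703452.00
Σ | 39317.77 |  |  | 4265688.33 | 4664154.43
X̄ = 4265688.33 / 39317.77 = 108.49 mm
Ȳ = 4664154.43 / 39317.77 = 118.63 mm

X̄ = 108.49 mm, Ȳ = 118.63 mm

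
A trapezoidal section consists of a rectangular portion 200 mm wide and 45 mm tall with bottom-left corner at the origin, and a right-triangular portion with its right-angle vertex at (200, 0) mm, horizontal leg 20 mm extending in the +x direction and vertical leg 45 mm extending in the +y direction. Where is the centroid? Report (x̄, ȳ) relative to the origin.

rectangular portion: A = 200 × 45 = 9000.00, centroid at (100.00, 22.50).
triangular portion: A = ½·20·45 = 450.00, centroid at (206.67, 15.00).
ΣA = 9450.00 mm², ΣAx̄ = 993000.00 mm³, ΣAȳ = 209250.00 mm³.
x̄ = 993000.00/9450.00 = 105.08 mm; ȳ = 209250.00/9450.00 = 22.14 mm.

x̄ = 105.08 mm, ȳ = 22.14 mm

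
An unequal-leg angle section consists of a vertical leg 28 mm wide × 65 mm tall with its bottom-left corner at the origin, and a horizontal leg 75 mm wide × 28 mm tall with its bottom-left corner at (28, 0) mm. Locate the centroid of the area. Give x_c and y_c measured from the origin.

x_c = 41.59 mm, y_c = 22.59 mm

vertical leg: A = 28 × 65 = 1820.00, centroid at (14.00, 32.50).
horizontal leg: A = 75 × 28 = 2100.00, centroid at (65.50, 14.00).
ΣA = 3920.00 mm², ΣAx_c = 163030.00 mm³, ΣAy_c = 88550.00 mm³.
x_c = 163030.00/3920.00 = 41.59 mm; y_c = 88550.00/3920.00 = 22.59 mm.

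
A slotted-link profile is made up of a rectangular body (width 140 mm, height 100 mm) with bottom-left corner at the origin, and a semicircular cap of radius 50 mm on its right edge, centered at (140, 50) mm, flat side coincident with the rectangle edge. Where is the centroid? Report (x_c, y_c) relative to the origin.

rectangular body: A = 140 × 100 = 14000.00, centroid at (70.00, 50.00).
semicircular end: A = ½π·50² = 3926.99, centroid at (161.22, 50.00).
ΣA = 17926.99 mm²
ΣAx_c = (14000.00)(70.00) + (3926.99)(161.22) = 1613112.05 mm³
ΣAy_c = (14000.00)(50.00) + (3926.99)(50.00) = 896349.54 mm³
x_c = 1613112.05 / 17926.99 = 89.98 mm
y_c = 896349.54 / 17926.99 = 50.00 mm

x_c = 89.98 mm, y_c = 50.00 mm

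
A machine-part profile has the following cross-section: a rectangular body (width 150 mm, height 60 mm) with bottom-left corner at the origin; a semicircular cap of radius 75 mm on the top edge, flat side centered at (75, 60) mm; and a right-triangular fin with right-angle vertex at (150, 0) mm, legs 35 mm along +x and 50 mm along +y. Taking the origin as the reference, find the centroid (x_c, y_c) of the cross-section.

Part | A | x̄ᵢ | ȳᵢ | A·x̄ᵢ | A·ȳᵢ
rectangular body | 9000.00 | 75.00 | 30.00 | 675000.00 | 270000.00
semicircular top | 8835.73 | 75.00 | 91.83 | 662679.70 | 811393.76
triangular fin | 875.00 | 161.67 | 16.67 | 141458.33 | 14583.33
Σ | 18710.73 |  |  | 1479138.03 | 1095977.09
x_c = 1479138.03 / 18710.73 = 79.05 mm
y_c = 1095977.09 / 18710.73 = 58.57 mm

x_c = 79.05 mm, y_c = 58.57 mm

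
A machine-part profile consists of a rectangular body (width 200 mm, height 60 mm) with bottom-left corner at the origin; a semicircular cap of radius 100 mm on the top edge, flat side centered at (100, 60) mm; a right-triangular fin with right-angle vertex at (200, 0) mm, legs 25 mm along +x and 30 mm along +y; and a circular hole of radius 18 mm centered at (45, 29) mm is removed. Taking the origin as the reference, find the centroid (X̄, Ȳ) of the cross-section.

rectangular body: A = 200 × 60 = 12000.00, centroid at (100.00, 30.00).
semicircular top: A = ½π·100² = 15707.96, centroid at (100.00, 102.44).
triangular fin: A = ½·25·30 = 375.00, centroid at (208.33, 10.00).
hole: A = −π·18² = -1017.88, centroid at (45.00, 29.00).
ΣA = 27065.09 mm², ΣAX̄ = 2803116.91 mm³, ΣAȲ = 1943376.06 mm³.
X̄ = 2803116.91/27065.09 = 103.57 mm; Ȳ = 1943376.06/27065.09 = 71.80 mm.

X̄ = 103.57 mm, Ȳ = 71.80 mm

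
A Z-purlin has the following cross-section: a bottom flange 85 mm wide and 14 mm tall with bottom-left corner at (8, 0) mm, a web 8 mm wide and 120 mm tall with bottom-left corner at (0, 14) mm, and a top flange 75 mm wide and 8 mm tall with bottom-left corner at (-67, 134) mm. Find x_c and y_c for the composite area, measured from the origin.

x_c = 16.81 mm, y_c = 58.97 mm

bottom flange: A = 85 × 14 = 1190.00, centroid at (50.50, 7.00).
web: A = 8 × 120 = 960.00, centroid at (4.00, 74.00).
top flange: A = 75 × 8 = 600.00, centroid at (-29.50, 138.00).
ΣA = 2750.00 mm²
ΣAx_c = (1190.00)(50.50) + (960.00)(4.00) + (600.00)(-29.50) = 46235.00 mm³
ΣAy_c = (1190.00)(7.00) + (960.00)(74.00) + (600.00)(138.00) = 162170.00 mm³
x_c = 46235.00 / 2750.00 = 16.81 mm
y_c = 162170.00 / 2750.00 = 58.97 mm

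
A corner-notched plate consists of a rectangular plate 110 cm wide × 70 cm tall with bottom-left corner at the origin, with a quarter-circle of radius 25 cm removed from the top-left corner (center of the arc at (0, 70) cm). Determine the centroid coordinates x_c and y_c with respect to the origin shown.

Part | A | x̄ᵢ | ȳᵢ | A·x̄ᵢ | A·ȳᵢ
plate | 7700.00 | 55.00 | 35.00 | 423500.00 | 269500.00
removed quarter-circle | -490.87 | 10.61 | 59.39 | -5208.33 | -29152.84
Σ | 7209.13 |  |  | 418291.67 | 240347.16
x_c = 418291.67 / 7209.13 = 58.02 cm
y_c = 240347.16 / 7209.13 = 33.34 cm

x_c = 58.02 cm, y_c = 33.34 cm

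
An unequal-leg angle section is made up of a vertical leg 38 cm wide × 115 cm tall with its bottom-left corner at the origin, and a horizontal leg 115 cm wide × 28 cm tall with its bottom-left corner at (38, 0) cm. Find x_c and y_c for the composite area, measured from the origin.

x_c = 51.45 cm, y_c = 39.05 cm

Part | A | x̄ᵢ | ȳᵢ | A·x̄ᵢ | A·ȳᵢ
vertical leg | 4370.00 | 19.00 | 57.50 | 83030.00 | 251275.00
horizontal leg | 3220.00 | 95.50 | 14.00 | 307510.00 | 45080.00
Σ | 7590.00 |  |  | 390540.00 | 296355.00
x_c = 390540.00 / 7590.00 = 51.45 cm
y_c = 296355.00 / 7590.00 = 39.05 cm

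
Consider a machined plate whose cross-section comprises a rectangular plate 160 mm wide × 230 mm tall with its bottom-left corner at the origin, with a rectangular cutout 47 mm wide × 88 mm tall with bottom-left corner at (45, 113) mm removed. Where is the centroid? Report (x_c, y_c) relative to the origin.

x_c = 81.46 mm, y_c = 109.68 mm

Part | A | x̄ᵢ | ȳᵢ | A·x̄ᵢ | A·ȳᵢ
plate | 36800.00 | 80.00 | 115.00 | 2944000.00 | 4232000.00
hole | -4136.00 | 68.50 | 157.00 | -283316.00 | -649352.00
Σ | 32664.00 |  |  | 2660684.00 | 3582648.00
x_c = 2660684.00 / 32664.00 = 81.46 mm
y_c = 3582648.00 / 32664.00 = 109.68 mm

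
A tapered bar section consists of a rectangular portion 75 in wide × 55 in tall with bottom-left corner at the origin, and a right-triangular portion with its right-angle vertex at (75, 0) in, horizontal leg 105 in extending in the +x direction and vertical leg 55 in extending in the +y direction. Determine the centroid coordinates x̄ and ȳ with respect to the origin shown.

rectangular portion: A = 75 × 55 = 4125.00, centroid at (37.50, 27.50).
triangular portion: A = ½·105·55 = 2887.50, centroid at (110.00, 18.33).
ΣA = 7012.50 in², ΣAx̄ = 472312.50 in³, ΣAȳ = 166375.00 in³.
x̄ = 472312.50/7012.50 = 67.35 in; ȳ = 166375.00/7012.50 = 23.73 in.

x̄ = 67.35 in, ȳ = 23.73 in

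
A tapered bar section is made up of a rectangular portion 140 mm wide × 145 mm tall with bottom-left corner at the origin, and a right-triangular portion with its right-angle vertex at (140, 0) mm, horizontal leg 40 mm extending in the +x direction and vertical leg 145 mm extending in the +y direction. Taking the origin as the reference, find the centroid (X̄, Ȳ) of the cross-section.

rectangular portion: A = 140 × 145 = 20300.00, centroid at (70.00, 72.50).
triangular portion: A = ½·40·145 = 2900.00, centroid at (153.33, 48.33).
ΣA = 23200.00 mm²
ΣAX̄ = (20300.00)(70.00) + (2900.00)(153.33) = 1865666.67 mm³
ΣAȲ = (20300.00)(72.50) + (2900.00)(48.33) = 1611916.67 mm³
X̄ = 1865666.67 / 23200.00 = 80.42 mm
Ȳ = 1611916.67 / 23200.00 = 69.48 mm

X̄ = 80.42 mm, Ȳ = 69.48 mm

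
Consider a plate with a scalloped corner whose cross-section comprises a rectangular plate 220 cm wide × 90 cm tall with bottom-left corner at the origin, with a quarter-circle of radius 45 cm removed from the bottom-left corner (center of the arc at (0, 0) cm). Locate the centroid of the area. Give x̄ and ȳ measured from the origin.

x̄ = 117.94 cm, ȳ = 47.26 cm

plate: A = 220 × 90 = 19800.00, centroid at (110.00, 45.00).
removed quarter-circle: A = −¼π·45² = -1590.43, centroid at (19.10, 19.10).
ΣA = 18209.57 cm²
ΣAx̄ = (19800.00)(110.00) + (-1590.43)(19.10) = 2147625.00 cm³
ΣAȳ = (19800.00)(45.00) + (-1590.43)(19.10) = 860625.00 cm³
x̄ = 2147625.00 / 18209.57 = 117.94 cm
ȳ = 860625.00 / 18209.57 = 47.26 cm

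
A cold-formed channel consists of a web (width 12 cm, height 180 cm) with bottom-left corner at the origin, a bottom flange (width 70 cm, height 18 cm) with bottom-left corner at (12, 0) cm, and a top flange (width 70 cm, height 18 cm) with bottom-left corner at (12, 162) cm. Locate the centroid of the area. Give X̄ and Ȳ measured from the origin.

X̄ = 28.08 cm, Ȳ = 90.00 cm

web: A = 12 × 180 = 2160.00, centroid at (6.00, 90.00).
bottom flange: A = 70 × 18 = 1260.00, centroid at (47.00, 9.00).
top flange: A = 70 × 18 = 1260.00, centroid at (47.00, 171.00).
ΣA = 4680.00 cm², ΣAX̄ = 131400.00 cm³, ΣAȲ = 421200.00 cm³.
X̄ = 131400.00/4680.00 = 28.08 cm; Ȳ = 421200.00/4680.00 = 90.00 cm.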